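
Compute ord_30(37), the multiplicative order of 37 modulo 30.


We want ord_30(37), the smallest k >= 1 with 37^k = 1 mod 30.
n = 30 = 2 * 3 * 5, phi(30) = 8; the order divides phi(n).
Divisors of 8: 1, 2, 4, 8
Repeated squaring mod 30: 37^1 = 7, 37^2 = 19, 37^4 = 1, 37^8 = 1
Test divisors in increasing order:
  k=1: 37^1 = 7 mod 30
  k=2: 37^2 = 19 mod 30
  k=4: 37^4 = 1 mod 30  <- first divisor giving 1
Order = 4

4


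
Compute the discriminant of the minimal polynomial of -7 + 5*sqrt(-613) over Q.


The element -7 + 5*sqrt(-613) has minimal polynomial:
x^2 + 14*x + 15374
Discriminant = (14)^2 - 4*(15374)
= 196 - 61496
= -61300

-61300


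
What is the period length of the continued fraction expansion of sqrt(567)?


Run the CF algorithm for sqrt(567).
a_0 = floor(sqrt(567)) = 23; set m_0=0, q_0=1.
Recurrence: m' = q*a - m,  q' = (d - m'^2)/q,  a' = floor((a_0 + m')/q').
  step 1: m=23, q=38, a=1
  step 2: m=15, q=9, a=4
  step 3: m=21, q=14, a=3
  step 4: m=21, q=9, a=4
  step 5: m=15, q=38, a=1
  step 6: m=23, q=1, a=46
a_6 = 2*a_0 = 46, so the period closes here.
sqrt(567) = [23; 1, 4, 3, 4, 1, 46]
Period length = 6

6


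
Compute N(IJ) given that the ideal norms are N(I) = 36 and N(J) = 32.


N(IJ) = N(I) * N(J)
= 36 * 32
= 1152

1152


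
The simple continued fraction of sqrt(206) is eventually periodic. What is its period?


Run the CF algorithm for sqrt(206).
a_0 = floor(sqrt(206)) = 14; set m_0=0, q_0=1.
Recurrence: m' = q*a - m,  q' = (d - m'^2)/q,  a' = floor((a_0 + m')/q').
  step 1: m=14, q=10, a=2
  step 2: m=6, q=17, a=1
  step 3: m=11, q=5, a=5
  step 4: m=14, q=2, a=14
  step 5: m=14, q=5, a=5
  step 6: m=11, q=17, a=1
  step 7: m=6, q=10, a=2
  step 8: m=14, q=1, a=28
a_8 = 2*a_0 = 28, so the period closes here.
sqrt(206) = [14; 2, 1, 5, 14, 5, 1, 2, 28]
Period length = 8

8


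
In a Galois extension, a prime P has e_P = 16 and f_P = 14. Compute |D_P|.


|D_P| = e * f
= 16 * 14
= 224

224


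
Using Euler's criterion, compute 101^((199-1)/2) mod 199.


p = 199 is prime and the exponent is (p-1)/2 = 99, so by Euler's criterion 101^99 = (101/199) = +1 or -1 mod 199.
Compute by square-and-multiply:
  99 = 64 + 32 + 2 + 1 (binary 1100011)
  Repeated squaring mod 199: 101^1 = 101, 101^2 = 52, 101^4 = 117, 101^8 = 157, 101^16 = 172, 101^32 = 132, 101^64 = 111
  101^99 = 101^64 * 101^32 * 101^2 * 101^1 = 111 * 132 * 52 * 101 mod 199
    111 * 132 = 14652 = 125 mod 199
    125 * 52 = 6500 = 132 mod 199
    132 * 101 = 13332 = 198 mod 199
  101^99 = 198 mod 199
Result 198 = p - 1 = -1 mod 199: 101 is a quadratic non-residue mod 199. As a residue in [0, p-1] the value is 198.
101^99 mod 199 = 198

198


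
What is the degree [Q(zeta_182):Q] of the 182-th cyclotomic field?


The degree equals Euler's totient phi(182).
182 = 2 * 7 * 13
phi(182) = 72

72


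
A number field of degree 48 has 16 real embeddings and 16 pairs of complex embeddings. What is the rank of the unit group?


By Dirichlet's unit theorem:
rank = r1 + r2 - 1
= 16 + 16 - 1
= 31

31


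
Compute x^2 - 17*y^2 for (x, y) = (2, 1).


x^2 - d*y^2
= 2^2 - 17*1^2
= 4 - 17
= -13

-13


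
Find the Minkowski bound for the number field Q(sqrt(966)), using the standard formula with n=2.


d = 966, d mod 4 = 2, so disc(K) = 4d = 3864; |disc(K)| = 3864
Real quadratic field, so n = 2, s = r2 = 0, r1 = 2
M = (n!/n^n) * (4/pi)^s * sqrt(|disc(K)|) = (2!/2^2) * (4/pi)^0 * sqrt(3864)
= 0.5 * 1.000000 * 62.161081
= 31.0805

31.0805


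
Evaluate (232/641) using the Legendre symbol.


p = 641 is prime, so compute (232/641) with the reciprocity algorithm (Jacobi-symbol steps: pull out 2s via (2/n), flip via reciprocity, reduce):
  pull out 2: (2/641) = +1  (since 641 mod 8 = 1)
  pull out 2: (2/641) = +1  (since 641 mod 8 = 1)
  pull out 2: (2/641) = +1  (since 641 mod 8 = 1)
  reciprocity: (29/641) -> +(641/29)
  reduce: (3/29)
  reciprocity: (3/29) -> +(29/3)
  reduce: (2/3)
  pull out 2: (2/3) = -1  (since 3 mod 8 = 3)
  (1/3) = 1
Product of signs = -1
(232/641) = -1

-1


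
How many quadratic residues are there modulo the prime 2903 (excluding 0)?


For prime p, the number of non-zero quadratic residues is (p-1)/2.
= (2903-1)/2
= 1451

1451


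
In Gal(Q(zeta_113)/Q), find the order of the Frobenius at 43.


The Frobenius at p in Gal(Q(zeta_n)/Q) = (Z/nZ)* is the class of p, so its order is ord_113(43), the smallest k >= 1 with 43^k = 1 mod 113.
n = 113 = 113, phi(113) = 112; the order divides phi(n).
Divisors of 112: 1, 2, 4, 7, 8, 14, 16, 28, 56, 112
Repeated squaring mod 113: 43^1 = 43, 43^2 = 41, 43^4 = 99, 43^8 = 83, 43^16 = 109, 43^32 = 16, 43^64 = 30
Test divisors in increasing order:
  k=1: 43^1 = 43 mod 113
  k=2: 43^2 = 41 mod 113
  k=4: 43^4 = 99 mod 113
  k=7: 43^7 = 99 * 41 * 43 = 65 mod 113
  k=8: 43^8 = 83 mod 113
  k=14: 43^14 = 83 * 99 * 41 = 44 mod 113
  k=16: 43^16 = 109 mod 113
  k=28: 43^28 = 109 * 83 * 99 = 15 mod 113
  k=56: 43^56 = 16 * 109 * 83 = 112 mod 113
  k=112: 43^112 = 30 * 16 * 109 = 1 mod 113  <- first divisor giving 1
Order = 112

112


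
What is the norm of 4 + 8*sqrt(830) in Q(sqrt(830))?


N(a + b*sqrt(d)) = a^2 - d*b^2
= (4)^2 - (830)*(8)^2
= 16 - 53120
= -53104

-53104


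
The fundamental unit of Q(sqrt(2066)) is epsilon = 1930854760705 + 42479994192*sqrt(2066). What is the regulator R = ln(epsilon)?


epsilon = 1930854760705 + 42479994192*sqrt(2066)
= 3.8617e+12
R = ln(3.8617e+12)
= 28.9821

28.9821


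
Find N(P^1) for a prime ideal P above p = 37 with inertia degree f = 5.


N(P^a) = p^(a*f)
= 37^(1*5)
= 37^5
= 69343957

69343957


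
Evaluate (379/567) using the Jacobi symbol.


Compute (379/567) via quadratic reciprocity:
  reciprocity: (379/567) -> -(567/379)
  reduce: (188/379)
  pull out 2: (2/379) = -1  (since 379 mod 8 = 3)
  pull out 2: (2/379) = -1  (since 379 mod 8 = 3)
  reciprocity: (47/379) -> -(379/47)
  reduce: (3/47)
  reciprocity: (3/47) -> -(47/3)
  reduce: (2/3)
  pull out 2: (2/3) = -1  (since 3 mod 8 = 3)
  (1/3) = 1
Product of signs = 1

1


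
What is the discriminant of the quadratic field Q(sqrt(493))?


For K = Q(sqrt(d)) with d squarefree: disc(K) = d if d = 1 mod 4, and disc(K) = 4d if d = 2 or 3 mod 4.
Here d = 493, and d mod 4 = 1.
d = 1 mod 4 (O_K = Z[(1+sqrt(d))/2]), so disc(K) = d = 493

493


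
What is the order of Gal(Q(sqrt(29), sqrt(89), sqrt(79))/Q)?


The 3 square roots of distinct primes are multiplicatively independent over Q,
so [K:Q] = 2^3 and Gal(K/Q) is isomorphic to (Z/2Z)^3.
|Gal| = 2^3 = 8

8


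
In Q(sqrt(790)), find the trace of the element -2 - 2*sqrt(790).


Tr(a + b*sqrt(d)) = (a + b*sqrt(d)) + (a - b*sqrt(d)) = 2a
= 2 * (-2)
= -4

-4


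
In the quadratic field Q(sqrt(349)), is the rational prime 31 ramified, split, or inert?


K = Q(sqrt(349)). Since d mod 4 = 1, disc(K) = 349.
Check p | disc: 349 mod 31 = 8.
p does not divide disc. Compute Legendre symbol (d/p):
8^((31-1)/2) mod 31 = 1
(d/p) = 1, so p splits: (p) = P*P' with e=1, f=1, g=2.
Therefore p is split.

split


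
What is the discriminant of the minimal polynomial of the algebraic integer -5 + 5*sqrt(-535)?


The element -5 + 5*sqrt(-535) has minimal polynomial:
x^2 + 10*x + 13400
Discriminant = (10)^2 - 4*(13400)
= 100 - 53600
= -53500

-53500


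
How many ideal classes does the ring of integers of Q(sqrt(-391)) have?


K = Q(sqrt(-391)). d mod 4 = 1, so D = disc(K) = d = -391
h(K) equals the number of primitive reduced positive-definite forms (a, b, c) = a*x^2 + b*x*y + c*y^2 with b^2 - 4ac = D,
where reduced means |b| <= a <= c, with b >= 0 whenever |b| = a or a = c, and primitive means gcd(a, b, c) = 1.
Reduced forces 3a^2 <= |D| = 391, so 1 <= a <= 11; b must have the parity of D, and c = (b^2 - D)/(4a) must be an integer >= a.
Enumerate a = 1..11, b in [-a, a]:
  a=1: (1, 1, 98)  [1]
  a=2: (2, -1, 49), (2, 1, 49)  [2]
  a=3: none
  a=4: (4, -3, 25), (4, 3, 25)  [2]
  a=5: (5, -3, 20), (5, 3, 20)  [2]
  a=6: none
  a=7: (7, -1, 14), (7, 1, 14)  [2]
  a=8: (8, -5, 13), (8, 5, 13)  [2]
  a=9: none
  a=10: (10, -7, 11), (10, 3, 10), (10, 7, 11)  [3]
  a=11: none
Total reduced forms: 1 + 2 + 2 + 2 + 2 + 2 + 3 = 14
h = 14

14


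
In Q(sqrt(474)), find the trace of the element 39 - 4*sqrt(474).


Tr(a + b*sqrt(d)) = (a + b*sqrt(d)) + (a - b*sqrt(d)) = 2a
= 2 * (39)
= 78

78


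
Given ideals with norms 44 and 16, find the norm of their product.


N(IJ) = N(I) * N(J)
= 44 * 16
= 704

704


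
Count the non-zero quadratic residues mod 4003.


For prime p, the number of non-zero quadratic residues is (p-1)/2.
= (4003-1)/2
= 2001

2001


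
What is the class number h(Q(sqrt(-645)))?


K = Q(sqrt(-645)). d mod 4 = 3, so D = disc(K) = 4d = -2580
h(K) equals the number of primitive reduced positive-definite forms (a, b, c) = a*x^2 + b*x*y + c*y^2 with b^2 - 4ac = D,
where reduced means |b| <= a <= c, with b >= 0 whenever |b| = a or a = c, and primitive means gcd(a, b, c) = 1.
Reduced forces 3a^2 <= |D| = 2580, so 1 <= a <= 29; b must have the parity of D, and c = (b^2 - D)/(4a) must be an integer >= a.
Enumerate a = 1..29, b in [-a, a]:
  a=1: (1, 0, 645)  [1]
  a=2: (2, 2, 323)  [1]
  a=3: (3, 0, 215)  [1]
  a=4: none
  a=5: (5, 0, 129)  [1]
  a=6: (6, 6, 109)  [1]
  a=7..9: none
  a=10: (10, 10, 67)  [1]
  a=11: (11, -4, 59), (11, 4, 59)  [2]
  a=12..14: none
  a=15: (15, 0, 43)  [1]
  a=16: none
  a=17: (17, -2, 38), (17, 2, 38)  [2]
  a=18: none
  a=19: (19, -2, 34), (19, 2, 34)  [2]
  a=20..21: none
  a=22: (22, -18, 33), (22, 18, 33)  [2]
  a=23..28: none
  a=29: (29, 28, 29)  [1]
Total reduced forms: 1 + 1 + 1 + 1 + 1 + 1 + 2 + 1 + 2 + 2 + 2 + 1 = 16
h = 16

16


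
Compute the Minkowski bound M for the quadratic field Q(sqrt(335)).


d = 335, d mod 4 = 3, so disc(K) = 4d = 1340; |disc(K)| = 1340
Real quadratic field, so n = 2, s = r2 = 0, r1 = 2
M = (n!/n^n) * (4/pi)^s * sqrt(|disc(K)|) = (2!/2^2) * (4/pi)^0 * sqrt(1340)
= 0.5 * 1.000000 * 36.606010
= 18.3030

18.3030


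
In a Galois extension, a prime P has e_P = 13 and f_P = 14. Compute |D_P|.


|D_P| = e * f
= 13 * 14
= 182

182


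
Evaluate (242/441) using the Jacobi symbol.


Compute (242/441) via quadratic reciprocity:
  pull out 2: (2/441) = +1  (since 441 mod 8 = 1)
  reciprocity: (121/441) -> +(441/121)
  reduce: (78/121)
  pull out 2: (2/121) = +1  (since 121 mod 8 = 1)
  reciprocity: (39/121) -> +(121/39)
  reduce: (4/39)
  pull out 2: (2/39) = +1  (since 39 mod 8 = 7)
  pull out 2: (2/39) = +1  (since 39 mod 8 = 7)
  (1/39) = 1
Product of signs = 1

1


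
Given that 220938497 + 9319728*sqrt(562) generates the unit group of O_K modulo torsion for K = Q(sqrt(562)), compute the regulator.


epsilon = 220938497 + 9319728*sqrt(562)
= 4.4188e+08
R = ln(4.4188e+08)
= 19.9065

19.9065


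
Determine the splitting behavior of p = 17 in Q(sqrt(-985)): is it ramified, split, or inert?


K = Q(sqrt(-985)). Since d mod 4 = 3, disc(K) = -3940.
Check p | disc: -3940 mod 17 = 4.
p does not divide disc. Compute Legendre symbol (d/p):
1^((17-1)/2) mod 17 = 1
(d/p) = 1, so p splits: (p) = P*P' with e=1, f=1, g=2.
Therefore p is split.

split


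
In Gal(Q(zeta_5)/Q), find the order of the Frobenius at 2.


The Frobenius at p in Gal(Q(zeta_n)/Q) = (Z/nZ)* is the class of p, so its order is ord_5(2), the smallest k >= 1 with 2^k = 1 mod 5.
n = 5 = 5, phi(5) = 4; the order divides phi(n).
Divisors of 4: 1, 2, 4
Repeated squaring mod 5: 2^1 = 2, 2^2 = 4, 2^4 = 1
Test divisors in increasing order:
  k=1: 2^1 = 2 mod 5
  k=2: 2^2 = 4 mod 5
  k=4: 2^4 = 1 mod 5  <- first divisor giving 1
Order = 4

4


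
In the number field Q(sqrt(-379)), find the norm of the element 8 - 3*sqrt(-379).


N(a + b*sqrt(d)) = a^2 - d*b^2
= (8)^2 - (-379)*(-3)^2
= 64 + 3411
= 3475

3475


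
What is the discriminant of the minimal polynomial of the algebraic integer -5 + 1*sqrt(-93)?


The element -5 + 1*sqrt(-93) has minimal polynomial:
x^2 + 10*x + 118
Discriminant = (10)^2 - 4*(118)
= 100 - 472
= -372

-372


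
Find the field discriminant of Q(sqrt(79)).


For K = Q(sqrt(d)) with d squarefree: disc(K) = d if d = 1 mod 4, and disc(K) = 4d if d = 2 or 3 mod 4.
Here d = 79, and d mod 4 = 3.
d = 3 mod 4, not 1 (O_K = Z[sqrt(d)]), so disc(K) = 4d = 4 * (79) = 316

316


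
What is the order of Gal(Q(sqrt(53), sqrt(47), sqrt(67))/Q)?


The 3 square roots of distinct primes are multiplicatively independent over Q,
so [K:Q] = 2^3 and Gal(K/Q) is isomorphic to (Z/2Z)^3.
|Gal| = 2^3 = 8

8


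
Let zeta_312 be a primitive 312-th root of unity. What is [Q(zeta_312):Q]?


The degree equals Euler's totient phi(312).
312 = 2^3 * 3 * 13
phi(312) = 96

96


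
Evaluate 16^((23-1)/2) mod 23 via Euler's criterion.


p = 23 is prime and the exponent is (p-1)/2 = 11, so by Euler's criterion 16^11 = (16/23) = +1 or -1 mod 23.
Compute by square-and-multiply:
  11 = 8 + 2 + 1 (binary 1011)
  Repeated squaring mod 23: 16^1 = 16, 16^2 = 3, 16^4 = 9, 16^8 = 12
  16^11 = 16^8 * 16^2 * 16^1 = 12 * 3 * 16 mod 23
    12 * 3 = 36 = 13 mod 23
    13 * 16 = 208 = 1 mod 23
  16^11 = 1 mod 23
Result 1: 16 is a quadratic residue mod 23.
16^11 mod 23 = 1

1


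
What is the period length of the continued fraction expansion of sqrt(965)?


Run the CF algorithm for sqrt(965).
a_0 = floor(sqrt(965)) = 31; set m_0=0, q_0=1.
Recurrence: m' = q*a - m,  q' = (d - m'^2)/q,  a' = floor((a_0 + m')/q').
  step 1: m=31, q=4, a=15
  step 2: m=29, q=31, a=1
  step 3: m=2, q=31, a=1
  step 4: m=29, q=4, a=15
  step 5: m=31, q=1, a=62
a_5 = 2*a_0 = 62, so the period closes here.
sqrt(965) = [31; 15, 1, 1, 15, 62]
Period length = 5

5


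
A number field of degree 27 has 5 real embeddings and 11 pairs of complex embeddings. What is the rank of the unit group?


By Dirichlet's unit theorem:
rank = r1 + r2 - 1
= 5 + 11 - 1
= 15

15


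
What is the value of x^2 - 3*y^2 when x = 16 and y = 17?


x^2 - d*y^2
= 16^2 - 3*17^2
= 256 - 867
= -611

-611


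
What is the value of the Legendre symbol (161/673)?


p = 673 is prime, so compute (161/673) with the reciprocity algorithm (Jacobi-symbol steps: pull out 2s via (2/n), flip via reciprocity, reduce):
  reciprocity: (161/673) -> +(673/161)
  reduce: (29/161)
  reciprocity: (29/161) -> +(161/29)
  reduce: (16/29)
  pull out 2: (2/29) = -1  (since 29 mod 8 = 5)
  pull out 2: (2/29) = -1  (since 29 mod 8 = 5)
  pull out 2: (2/29) = -1  (since 29 mod 8 = 5)
  pull out 2: (2/29) = -1  (since 29 mod 8 = 5)
  (1/29) = 1
Product of signs = 1
(161/673) = 1

1


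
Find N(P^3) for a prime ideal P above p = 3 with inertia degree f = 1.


N(P^a) = p^(a*f)
= 3^(3*1)
= 3^3
= 27

27


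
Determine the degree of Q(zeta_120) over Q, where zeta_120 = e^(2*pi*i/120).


The degree equals Euler's totient phi(120).
120 = 2^3 * 3 * 5
phi(120) = 32

32


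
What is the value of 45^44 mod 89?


p = 89 is prime and the exponent is (p-1)/2 = 44, so by Euler's criterion 45^44 = (45/89) = +1 or -1 mod 89.
Compute by square-and-multiply:
  44 = 32 + 8 + 4 (binary 101100)
  Repeated squaring mod 89: 45^1 = 45, 45^2 = 67, 45^4 = 39, 45^8 = 8, 45^16 = 64, 45^32 = 2
  45^44 = 45^32 * 45^8 * 45^4 = 2 * 8 * 39 mod 89
    2 * 8 = 16 = 16 mod 89
    16 * 39 = 624 = 1 mod 89
  45^44 = 1 mod 89
Result 1: 45 is a quadratic residue mod 89.
45^44 mod 89 = 1

1


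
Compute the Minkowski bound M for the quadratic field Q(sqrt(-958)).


d = -958, d mod 4 = 2, so disc(K) = 4d = -3832; |disc(K)| = 3832
Imaginary quadratic field, so n = 2, s = r2 = 1, r1 = 0
M = (n!/n^n) * (4/pi)^s * sqrt(|disc(K)|) = (2!/2^2) * (4/pi)^1 * sqrt(3832)
= 0.5 * 1.273240 * 61.903150
= 39.4088

39.4088


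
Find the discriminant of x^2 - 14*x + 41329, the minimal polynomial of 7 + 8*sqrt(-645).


The element 7 + 8*sqrt(-645) has minimal polynomial:
x^2 - 14*x + 41329
Discriminant = (-14)^2 - 4*(41329)
= 196 - 165316
= -165120

-165120


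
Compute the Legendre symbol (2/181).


p = 181 is prime, so compute (2/181) with the reciprocity algorithm (Jacobi-symbol steps: pull out 2s via (2/n), flip via reciprocity, reduce):
  pull out 2: (2/181) = -1  (since 181 mod 8 = 5)
  (1/181) = 1
Product of signs = -1
(2/181) = -1

-1


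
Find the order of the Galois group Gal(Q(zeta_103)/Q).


|Gal(Q(zeta_103)/Q)| = phi(103)
= 102

102


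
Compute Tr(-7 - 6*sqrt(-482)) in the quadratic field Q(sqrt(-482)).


Tr(a + b*sqrt(d)) = (a + b*sqrt(d)) + (a - b*sqrt(d)) = 2a
= 2 * (-7)
= -14

-14


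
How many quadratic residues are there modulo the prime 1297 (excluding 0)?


For prime p, the number of non-zero quadratic residues is (p-1)/2.
= (1297-1)/2
= 648

648


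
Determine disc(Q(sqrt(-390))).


For K = Q(sqrt(d)) with d squarefree: disc(K) = d if d = 1 mod 4, and disc(K) = 4d if d = 2 or 3 mod 4.
Here d = -390, and d mod 4 = 2.
d = 2 mod 4, not 1 (O_K = Z[sqrt(d)]), so disc(K) = 4d = 4 * (-390) = -1560

-1560


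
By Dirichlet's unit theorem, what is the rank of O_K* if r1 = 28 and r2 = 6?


By Dirichlet's unit theorem:
rank = r1 + r2 - 1
= 28 + 6 - 1
= 33

33


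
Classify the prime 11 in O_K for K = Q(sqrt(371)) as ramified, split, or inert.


K = Q(sqrt(371)). Since d mod 4 = 3, disc(K) = 1484.
Check p | disc: 1484 mod 11 = 10.
p does not divide disc. Compute Legendre symbol (d/p):
8^((11-1)/2) mod 11 = -1
(d/p) = -1, so p is inert: (p) stays prime with e=1, f=2, g=1.
Therefore p is inert.

inert


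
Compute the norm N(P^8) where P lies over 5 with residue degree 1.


N(P^a) = p^(a*f)
= 5^(8*1)
= 5^8
= 390625

390625


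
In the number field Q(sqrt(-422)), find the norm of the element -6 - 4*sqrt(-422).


N(a + b*sqrt(d)) = a^2 - d*b^2
= (-6)^2 - (-422)*(-4)^2
= 36 + 6752
= 6788

6788


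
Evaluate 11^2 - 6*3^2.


x^2 - d*y^2
= 11^2 - 6*3^2
= 121 - 54
= 67

67


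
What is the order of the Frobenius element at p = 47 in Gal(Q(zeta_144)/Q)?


The Frobenius at p in Gal(Q(zeta_n)/Q) = (Z/nZ)* is the class of p, so its order is ord_144(47), the smallest k >= 1 with 47^k = 1 mod 144.
n = 144 = 2^4 * 3^2, phi(144) = 48; the order divides phi(n).
Divisors of 48: 1, 2, 3, 4, 6, 8, 12, 16, 24, 48
Repeated squaring mod 144: 47^1 = 47, 47^2 = 49, 47^4 = 97, 47^8 = 49, 47^16 = 97, 47^32 = 49
Test divisors in increasing order:
  k=1: 47^1 = 47 mod 144
  k=2: 47^2 = 49 mod 144
  k=3: 47^3 = 49 * 47 = 143 mod 144
  k=4: 47^4 = 97 mod 144
  k=6: 47^6 = 97 * 49 = 1 mod 144  <- first divisor giving 1
Order = 6

6


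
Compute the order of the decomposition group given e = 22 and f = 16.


|D_P| = e * f
= 22 * 16
= 352

352


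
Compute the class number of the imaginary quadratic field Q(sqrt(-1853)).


K = Q(sqrt(-1853)). d mod 4 = 3, so D = disc(K) = 4d = -7412
h(K) equals the number of primitive reduced positive-definite forms (a, b, c) = a*x^2 + b*x*y + c*y^2 with b^2 - 4ac = D,
where reduced means |b| <= a <= c, with b >= 0 whenever |b| = a or a = c, and primitive means gcd(a, b, c) = 1.
Reduced forces 3a^2 <= |D| = 7412, so 1 <= a <= 49; b must have the parity of D, and c = (b^2 - D)/(4a) must be an integer >= a.
Enumerate a = 1..49, b in [-a, a]:
  a=1: (1, 0, 1853)  [1]
  a=2: (2, 2, 927)  [1]
  a=3: (3, -2, 618), (3, 2, 618)  [2]
  a=4..5: none
  a=6: (6, -2, 309), (6, 2, 309)  [2]
  a=7: (7, -6, 266), (7, 6, 266)  [2]
  a=8: none
  a=9: (9, -2, 206), (9, 2, 206)  [2]
  a=10..13: none
  a=14: (14, -6, 133), (14, 6, 133)  [2]
  a=15..16: none
  a=17: (17, 0, 109)  [1]
  a=18: (18, -2, 103), (18, 2, 103)  [2]
  a=19: (19, -6, 98), (19, 6, 98)  [2]
  a=20: none
  a=21: (21, -20, 93), (21, -8, 89), (21, 8, 89), (21, 20, 93)  [4]
  a=22..26: none
  a=27: (27, -16, 71), (27, 16, 71)  [2]
  a=28..30: none
  a=31: (31, -20, 63), (31, 20, 63)  [2]
  a=32..33: none
  a=34: (34, 34, 63)  [1]
  a=35..36: none
  a=37: (37, -32, 57), (37, 32, 57)  [2]
  a=38: (38, -6, 49), (38, 6, 49)  [2]
  a=39..40: none
  a=41: (41, -38, 54), (41, 38, 54)  [2]
  a=42: (42, -34, 51), (42, -22, 47), (42, 22, 47), (42, 34, 51)  [4]
  a=43..49: none
Total reduced forms: 1 + 1 + 2 + 2 + 2 + 2 + 2 + 1 + 2 + 2 + 4 + 2 + 2 + 1 + 2 + 2 + 2 + 4 = 36
h = 36

36


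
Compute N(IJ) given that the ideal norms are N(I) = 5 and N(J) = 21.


N(IJ) = N(I) * N(J)
= 5 * 21
= 105

105


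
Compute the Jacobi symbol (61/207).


Compute (61/207) via quadratic reciprocity:
  reciprocity: (61/207) -> +(207/61)
  reduce: (24/61)
  pull out 2: (2/61) = -1  (since 61 mod 8 = 5)
  pull out 2: (2/61) = -1  (since 61 mod 8 = 5)
  pull out 2: (2/61) = -1  (since 61 mod 8 = 5)
  reciprocity: (3/61) -> +(61/3)
  reduce: (1/3)
  (1/3) = 1
Product of signs = -1

-1


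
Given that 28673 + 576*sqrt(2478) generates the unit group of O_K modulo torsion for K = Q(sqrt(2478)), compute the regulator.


epsilon = 28673 + 576*sqrt(2478)
= 57346.0000
R = ln(57346.0000)
= 10.9569

10.9569


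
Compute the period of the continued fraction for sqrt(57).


Run the CF algorithm for sqrt(57).
a_0 = floor(sqrt(57)) = 7; set m_0=0, q_0=1.
Recurrence: m' = q*a - m,  q' = (d - m'^2)/q,  a' = floor((a_0 + m')/q').
  step 1: m=7, q=8, a=1
  step 2: m=1, q=7, a=1
  step 3: m=6, q=3, a=4
  step 4: m=6, q=7, a=1
  step 5: m=1, q=8, a=1
  step 6: m=7, q=1, a=14
a_6 = 2*a_0 = 14, so the period closes here.
sqrt(57) = [7; 1, 1, 4, 1, 1, 14]
Period length = 6

6


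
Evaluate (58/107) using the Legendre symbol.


p = 107 is prime, so compute (58/107) with the reciprocity algorithm (Jacobi-symbol steps: pull out 2s via (2/n), flip via reciprocity, reduce):
  pull out 2: (2/107) = -1  (since 107 mod 8 = 3)
  reciprocity: (29/107) -> +(107/29)
  reduce: (20/29)
  pull out 2: (2/29) = -1  (since 29 mod 8 = 5)
  pull out 2: (2/29) = -1  (since 29 mod 8 = 5)
  reciprocity: (5/29) -> +(29/5)
  reduce: (4/5)
  pull out 2: (2/5) = -1  (since 5 mod 8 = 5)
  pull out 2: (2/5) = -1  (since 5 mod 8 = 5)
  (1/5) = 1
Product of signs = -1
(58/107) = -1

-1


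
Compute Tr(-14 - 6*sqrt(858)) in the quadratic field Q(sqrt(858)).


Tr(a + b*sqrt(d)) = (a + b*sqrt(d)) + (a - b*sqrt(d)) = 2a
= 2 * (-14)
= -28

-28


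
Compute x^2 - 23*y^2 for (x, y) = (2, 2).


x^2 - d*y^2
= 2^2 - 23*2^2
= 4 - 92
= -88

-88


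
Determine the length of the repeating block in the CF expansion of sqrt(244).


Run the CF algorithm for sqrt(244).
a_0 = floor(sqrt(244)) = 15; set m_0=0, q_0=1.
Recurrence: m' = q*a - m,  q' = (d - m'^2)/q,  a' = floor((a_0 + m')/q').
  step 1: m=15, q=19, a=1
  step 2: m=4, q=12, a=1
  step 3: m=8, q=15, a=1
  step 4: m=7, q=13, a=1
  step 5: m=6, q=16, a=1
  step 6: m=10, q=9, a=2
  step 7: m=8, q=20, a=1
  step 8: m=12, q=5, a=5
  step 9: m=13, q=15, a=1
  step 10: m=2, q=16, a=1
  step 11: m=14, q=3, a=9
  step 12: m=13, q=25, a=1
  step 13: m=12, q=4, a=6
  step 14: m=12, q=25, a=1
  step 15: m=13, q=3, a=9
  step 16: m=14, q=16, a=1
  step 17: m=2, q=15, a=1
  step 18: m=13, q=5, a=5
  step 19: m=12, q=20, a=1
  step 20: m=8, q=9, a=2
  step 21: m=10, q=16, a=1
  step 22: m=6, q=13, a=1
  step 23: m=7, q=15, a=1
  step 24: m=8, q=12, a=1
  step 25: m=4, q=19, a=1
  step 26: m=15, q=1, a=30
a_26 = 2*a_0 = 30, so the period closes here.
sqrt(244) = [15; 1, 1, 1, 1, 1, 2, 1, 5, 1, 1, 9, 1, 6, 1, 9, 1, 1, 5, 1, 2, 1, 1, 1, 1, 1, 30]
Period length = 26

26


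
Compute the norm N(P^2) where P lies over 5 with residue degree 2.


N(P^a) = p^(a*f)
= 5^(2*2)
= 5^4
= 625

625


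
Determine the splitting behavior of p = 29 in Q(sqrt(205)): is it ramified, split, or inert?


K = Q(sqrt(205)). Since d mod 4 = 1, disc(K) = 205.
Check p | disc: 205 mod 29 = 2.
p does not divide disc. Compute Legendre symbol (d/p):
2^((29-1)/2) mod 29 = -1
(d/p) = -1, so p is inert: (p) stays prime with e=1, f=2, g=1.
Therefore p is inert.

inert


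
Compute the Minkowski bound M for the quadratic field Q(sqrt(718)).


d = 718, d mod 4 = 2, so disc(K) = 4d = 2872; |disc(K)| = 2872
Real quadratic field, so n = 2, s = r2 = 0, r1 = 2
M = (n!/n^n) * (4/pi)^s * sqrt(|disc(K)|) = (2!/2^2) * (4/pi)^0 * sqrt(2872)
= 0.5 * 1.000000 * 53.591044
= 26.7955

26.7955


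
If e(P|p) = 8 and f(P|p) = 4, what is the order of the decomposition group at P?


|D_P| = e * f
= 8 * 4
= 32

32


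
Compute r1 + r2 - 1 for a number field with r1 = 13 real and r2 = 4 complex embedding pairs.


By Dirichlet's unit theorem:
rank = r1 + r2 - 1
= 13 + 4 - 1
= 16

16


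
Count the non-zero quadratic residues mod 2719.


For prime p, the number of non-zero quadratic residues is (p-1)/2.
= (2719-1)/2
= 1359

1359


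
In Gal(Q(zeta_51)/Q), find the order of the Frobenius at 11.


The Frobenius at p in Gal(Q(zeta_n)/Q) = (Z/nZ)* is the class of p, so its order is ord_51(11), the smallest k >= 1 with 11^k = 1 mod 51.
n = 51 = 3 * 17, phi(51) = 32; the order divides phi(n).
Divisors of 32: 1, 2, 4, 8, 16, 32
Repeated squaring mod 51: 11^1 = 11, 11^2 = 19, 11^4 = 4, 11^8 = 16, 11^16 = 1, 11^32 = 1
Test divisors in increasing order:
  k=1: 11^1 = 11 mod 51
  k=2: 11^2 = 19 mod 51
  k=4: 11^4 = 4 mod 51
  k=8: 11^8 = 16 mod 51
  k=16: 11^16 = 1 mod 51  <- first divisor giving 1
Order = 16

16


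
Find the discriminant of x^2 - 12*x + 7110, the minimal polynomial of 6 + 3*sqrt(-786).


The element 6 + 3*sqrt(-786) has minimal polynomial:
x^2 - 12*x + 7110
Discriminant = (-12)^2 - 4*(7110)
= 144 - 28440
= -28296

-28296


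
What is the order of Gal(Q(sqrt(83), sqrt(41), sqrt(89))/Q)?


The 3 square roots of distinct primes are multiplicatively independent over Q,
so [K:Q] = 2^3 and Gal(K/Q) is isomorphic to (Z/2Z)^3.
|Gal| = 2^3 = 8

8


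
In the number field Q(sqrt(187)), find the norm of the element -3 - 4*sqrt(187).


N(a + b*sqrt(d)) = a^2 - d*b^2
= (-3)^2 - (187)*(-4)^2
= 9 - 2992
= -2983

-2983


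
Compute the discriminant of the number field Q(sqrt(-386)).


For K = Q(sqrt(d)) with d squarefree: disc(K) = d if d = 1 mod 4, and disc(K) = 4d if d = 2 or 3 mod 4.
Here d = -386, and d mod 4 = 2.
d = 2 mod 4, not 1 (O_K = Z[sqrt(d)]), so disc(K) = 4d = 4 * (-386) = -1544

-1544


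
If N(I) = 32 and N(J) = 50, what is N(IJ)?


N(IJ) = N(I) * N(J)
= 32 * 50
= 1600

1600


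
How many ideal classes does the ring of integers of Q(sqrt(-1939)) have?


K = Q(sqrt(-1939)). d mod 4 = 1, so D = disc(K) = d = -1939
h(K) equals the number of primitive reduced positive-definite forms (a, b, c) = a*x^2 + b*x*y + c*y^2 with b^2 - 4ac = D,
where reduced means |b| <= a <= c, with b >= 0 whenever |b| = a or a = c, and primitive means gcd(a, b, c) = 1.
Reduced forces 3a^2 <= |D| = 1939, so 1 <= a <= 25; b must have the parity of D, and c = (b^2 - D)/(4a) must be an integer >= a.
Enumerate a = 1..25, b in [-a, a]:
  a=1: (1, 1, 485)  [1]
  a=2..4: none
  a=5: (5, -1, 97), (5, 1, 97)  [2]
  a=6: none
  a=7: (7, 7, 71)  [1]
  a=8..16: none
  a=17: (17, -13, 31), (17, 13, 31)  [2]
  a=18..22: none
  a=23: (23, -19, 25), (23, 19, 25)  [2]
  a=24..25: none
Total reduced forms: 1 + 2 + 1 + 2 + 2 = 8
h = 8

8


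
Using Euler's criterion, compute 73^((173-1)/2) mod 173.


p = 173 is prime and the exponent is (p-1)/2 = 86, so by Euler's criterion 73^86 = (73/173) = +1 or -1 mod 173.
Compute by square-and-multiply:
  86 = 64 + 16 + 4 + 2 (binary 1010110)
  Repeated squaring mod 173: 73^1 = 73, 73^2 = 139, 73^4 = 118, 73^8 = 84, 73^16 = 136, 73^32 = 158, 73^64 = 52
  73^86 = 73^64 * 73^16 * 73^4 * 73^2 = 52 * 136 * 118 * 139 mod 173
    52 * 136 = 7072 = 152 mod 173
    152 * 118 = 17936 = 117 mod 173
    117 * 139 = 16263 = 1 mod 173
  73^86 = 1 mod 173
Result 1: 73 is a quadratic residue mod 173.
73^86 mod 173 = 1

1


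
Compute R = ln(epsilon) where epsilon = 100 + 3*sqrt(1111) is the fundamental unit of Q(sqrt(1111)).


epsilon = 100 + 3*sqrt(1111)
= 199.9950
R = ln(199.9950)
= 5.2983

5.2983


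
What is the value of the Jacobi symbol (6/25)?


Compute (6/25) via quadratic reciprocity:
  pull out 2: (2/25) = +1  (since 25 mod 8 = 1)
  reciprocity: (3/25) -> +(25/3)
  reduce: (1/3)
  (1/3) = 1
Product of signs = 1

1


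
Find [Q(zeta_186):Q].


The degree equals Euler's totient phi(186).
186 = 2 * 3 * 31
phi(186) = 60

60


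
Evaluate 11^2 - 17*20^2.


x^2 - d*y^2
= 11^2 - 17*20^2
= 121 - 6800
= -6679

-6679


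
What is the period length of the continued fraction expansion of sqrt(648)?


Run the CF algorithm for sqrt(648).
a_0 = floor(sqrt(648)) = 25; set m_0=0, q_0=1.
Recurrence: m' = q*a - m,  q' = (d - m'^2)/q,  a' = floor((a_0 + m')/q').
  step 1: m=25, q=23, a=2
  step 2: m=21, q=9, a=5
  step 3: m=24, q=8, a=6
  step 4: m=24, q=9, a=5
  step 5: m=21, q=23, a=2
  step 6: m=25, q=1, a=50
a_6 = 2*a_0 = 50, so the period closes here.
sqrt(648) = [25; 2, 5, 6, 5, 2, 50]
Period length = 6

6


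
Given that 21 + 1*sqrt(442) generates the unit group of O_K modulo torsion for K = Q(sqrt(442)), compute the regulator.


epsilon = 21 + 1*sqrt(442)
= 42.0238
R = ln(42.0238)
= 3.7382

3.7382


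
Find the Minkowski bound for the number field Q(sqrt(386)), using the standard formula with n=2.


d = 386, d mod 4 = 2, so disc(K) = 4d = 1544; |disc(K)| = 1544
Real quadratic field, so n = 2, s = r2 = 0, r1 = 2
M = (n!/n^n) * (4/pi)^s * sqrt(|disc(K)|) = (2!/2^2) * (4/pi)^0 * sqrt(1544)
= 0.5 * 1.000000 * 39.293765
= 19.6469

19.6469


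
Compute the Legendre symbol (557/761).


p = 761 is prime, so compute (557/761) with the reciprocity algorithm (Jacobi-symbol steps: pull out 2s via (2/n), flip via reciprocity, reduce):
  reciprocity: (557/761) -> +(761/557)
  reduce: (204/557)
  pull out 2: (2/557) = -1  (since 557 mod 8 = 5)
  pull out 2: (2/557) = -1  (since 557 mod 8 = 5)
  reciprocity: (51/557) -> +(557/51)
  reduce: (47/51)
  reciprocity: (47/51) -> -(51/47)
  reduce: (4/47)
  pull out 2: (2/47) = +1  (since 47 mod 8 = 7)
  pull out 2: (2/47) = +1  (since 47 mod 8 = 7)
  (1/47) = 1
Product of signs = -1
(557/761) = -1

-1


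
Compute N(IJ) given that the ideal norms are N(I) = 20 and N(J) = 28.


N(IJ) = N(I) * N(J)
= 20 * 28
= 560

560


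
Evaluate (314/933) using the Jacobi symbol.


Compute (314/933) via quadratic reciprocity:
  pull out 2: (2/933) = -1  (since 933 mod 8 = 5)
  reciprocity: (157/933) -> +(933/157)
  reduce: (148/157)
  pull out 2: (2/157) = -1  (since 157 mod 8 = 5)
  pull out 2: (2/157) = -1  (since 157 mod 8 = 5)
  reciprocity: (37/157) -> +(157/37)
  reduce: (9/37)
  reciprocity: (9/37) -> +(37/9)
  reduce: (1/9)
  (1/9) = 1
Product of signs = -1

-1


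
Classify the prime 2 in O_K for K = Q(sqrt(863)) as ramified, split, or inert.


K = Q(sqrt(863)). Since d mod 4 = 3, disc(K) = 3452.
Check p | disc: 3452 mod 2 = 0.
p divides disc, so p ramifies: (p) = P^2 with e=2, f=1, g=1.
Therefore p is ramified.

ramified


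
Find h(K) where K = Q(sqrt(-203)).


K = Q(sqrt(-203)). d mod 4 = 1, so D = disc(K) = d = -203
h(K) equals the number of primitive reduced positive-definite forms (a, b, c) = a*x^2 + b*x*y + c*y^2 with b^2 - 4ac = D,
where reduced means |b| <= a <= c, with b >= 0 whenever |b| = a or a = c, and primitive means gcd(a, b, c) = 1.
Reduced forces 3a^2 <= |D| = 203, so 1 <= a <= 8; b must have the parity of D, and c = (b^2 - D)/(4a) must be an integer >= a.
Enumerate a = 1..8, b in [-a, a]:
  a=1: (1, 1, 51)  [1]
  a=2: none
  a=3: (3, -1, 17), (3, 1, 17)  [2]
  a=4..6: none
  a=7: (7, 7, 9)  [1]
  a=8: none
Total reduced forms: 1 + 2 + 1 = 4
h = 4

4


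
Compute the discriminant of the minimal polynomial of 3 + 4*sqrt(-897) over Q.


The element 3 + 4*sqrt(-897) has minimal polynomial:
x^2 - 6*x + 14361
Discriminant = (-6)^2 - 4*(14361)
= 36 - 57444
= -57408

-57408


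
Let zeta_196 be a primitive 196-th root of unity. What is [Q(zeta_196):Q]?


The degree equals Euler's totient phi(196).
196 = 2^2 * 7^2
phi(196) = 84

84


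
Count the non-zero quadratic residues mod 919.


For prime p, the number of non-zero quadratic residues is (p-1)/2.
= (919-1)/2
= 459

459


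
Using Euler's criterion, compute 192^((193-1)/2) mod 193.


p = 193 is prime and the exponent is (p-1)/2 = 96, so by Euler's criterion 192^96 = (192/193) = +1 or -1 mod 193.
Compute by square-and-multiply:
  96 = 64 + 32 (binary 1100000)
  Repeated squaring mod 193: 192^1 = 192, 192^2 = 1, 192^4 = 1, 192^8 = 1, 192^16 = 1, 192^32 = 1, 192^64 = 1
  192^96 = 192^64 * 192^32 = 1 * 1 mod 193
    1 * 1 = 1 = 1 mod 193
  192^96 = 1 mod 193
Result 1: 192 is a quadratic residue mod 193.
192^96 mod 193 = 1

1


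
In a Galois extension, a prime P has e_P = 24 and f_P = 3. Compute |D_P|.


|D_P| = e * f
= 24 * 3
= 72

72


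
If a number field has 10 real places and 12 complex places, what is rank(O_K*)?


By Dirichlet's unit theorem:
rank = r1 + r2 - 1
= 10 + 12 - 1
= 21

21


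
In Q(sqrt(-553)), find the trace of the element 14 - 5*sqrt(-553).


Tr(a + b*sqrt(d)) = (a + b*sqrt(d)) + (a - b*sqrt(d)) = 2a
= 2 * (14)
= 28

28


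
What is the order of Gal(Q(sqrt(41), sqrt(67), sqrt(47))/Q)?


The 3 square roots of distinct primes are multiplicatively independent over Q,
so [K:Q] = 2^3 and Gal(K/Q) is isomorphic to (Z/2Z)^3.
|Gal| = 2^3 = 8

8


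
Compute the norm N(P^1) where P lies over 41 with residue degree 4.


N(P^a) = p^(a*f)
= 41^(1*4)
= 41^4
= 2825761

2825761


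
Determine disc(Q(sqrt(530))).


For K = Q(sqrt(d)) with d squarefree: disc(K) = d if d = 1 mod 4, and disc(K) = 4d if d = 2 or 3 mod 4.
Here d = 530, and d mod 4 = 2.
d = 2 mod 4, not 1 (O_K = Z[sqrt(d)]), so disc(K) = 4d = 4 * (530) = 2120

2120


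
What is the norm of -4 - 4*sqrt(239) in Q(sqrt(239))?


N(a + b*sqrt(d)) = a^2 - d*b^2
= (-4)^2 - (239)*(-4)^2
= 16 - 3824
= -3808

-3808


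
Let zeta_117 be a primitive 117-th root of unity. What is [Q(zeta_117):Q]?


The degree equals Euler's totient phi(117).
117 = 3^2 * 13
phi(117) = 72

72


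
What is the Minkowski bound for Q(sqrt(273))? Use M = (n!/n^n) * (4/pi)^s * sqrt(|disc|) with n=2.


d = 273, d mod 4 = 1, so disc(K) = d = 273; |disc(K)| = 273
Real quadratic field, so n = 2, s = r2 = 0, r1 = 2
M = (n!/n^n) * (4/pi)^s * sqrt(|disc(K)|) = (2!/2^2) * (4/pi)^0 * sqrt(273)
= 0.5 * 1.000000 * 16.522712
= 8.2614

8.2614


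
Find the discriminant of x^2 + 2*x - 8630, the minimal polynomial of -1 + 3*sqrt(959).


The element -1 + 3*sqrt(959) has minimal polynomial:
x^2 + 2*x - 8630
Discriminant = (2)^2 - 4*(-8630)
= 4 + 34520
= 34524

34524


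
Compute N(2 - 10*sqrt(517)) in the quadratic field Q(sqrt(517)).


N(a + b*sqrt(d)) = a^2 - d*b^2
= (2)^2 - (517)*(-10)^2
= 4 - 51700
= -51696

-51696


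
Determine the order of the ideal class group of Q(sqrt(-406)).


K = Q(sqrt(-406)). d mod 4 = 2, so D = disc(K) = 4d = -1624
h(K) equals the number of primitive reduced positive-definite forms (a, b, c) = a*x^2 + b*x*y + c*y^2 with b^2 - 4ac = D,
where reduced means |b| <= a <= c, with b >= 0 whenever |b| = a or a = c, and primitive means gcd(a, b, c) = 1.
Reduced forces 3a^2 <= |D| = 1624, so 1 <= a <= 23; b must have the parity of D, and c = (b^2 - D)/(4a) must be an integer >= a.
Enumerate a = 1..23, b in [-a, a]:
  a=1: (1, 0, 406)  [1]
  a=2: (2, 0, 203)  [1]
  a=3..4: none
  a=5: (5, -4, 82), (5, 4, 82)  [2]
  a=6: none
  a=7: (7, 0, 58)  [1]
  a=8..9: none
  a=10: (10, -4, 41), (10, 4, 41)  [2]
  a=11: (11, -2, 37), (11, 2, 37)  [2]
  a=12: none
  a=13: (13, -12, 34), (13, 12, 34)  [2]
  a=14: (14, 0, 29)  [1]
  a=15..16: none
  a=17: (17, -12, 26), (17, 12, 26)  [2]
  a=18..21: none
  a=22: (22, -20, 23), (22, 20, 23)  [2]
  a=23: none
Total reduced forms: 1 + 1 + 2 + 1 + 2 + 2 + 2 + 1 + 2 + 2 = 16
h = 16

16


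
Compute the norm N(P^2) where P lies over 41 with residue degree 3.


N(P^a) = p^(a*f)
= 41^(2*3)
= 41^6
= 4750104241

4750104241


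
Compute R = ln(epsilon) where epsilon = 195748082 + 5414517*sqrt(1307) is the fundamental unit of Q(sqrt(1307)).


epsilon = 195748082 + 5414517*sqrt(1307)
= 3.9150e+08
R = ln(3.9150e+08)
= 19.7855

19.7855


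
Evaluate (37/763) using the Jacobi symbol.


Compute (37/763) via quadratic reciprocity:
  reciprocity: (37/763) -> +(763/37)
  reduce: (23/37)
  reciprocity: (23/37) -> +(37/23)
  reduce: (14/23)
  pull out 2: (2/23) = +1  (since 23 mod 8 = 7)
  reciprocity: (7/23) -> -(23/7)
  reduce: (2/7)
  pull out 2: (2/7) = +1  (since 7 mod 8 = 7)
  (1/7) = 1
Product of signs = -1

-1


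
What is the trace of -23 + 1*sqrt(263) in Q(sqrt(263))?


Tr(a + b*sqrt(d)) = (a + b*sqrt(d)) + (a - b*sqrt(d)) = 2a
= 2 * (-23)
= -46

-46


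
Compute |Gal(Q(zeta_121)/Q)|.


|Gal(Q(zeta_121)/Q)| = phi(121)
= 110

110


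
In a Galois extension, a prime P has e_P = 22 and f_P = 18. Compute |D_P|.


|D_P| = e * f
= 22 * 18
= 396

396


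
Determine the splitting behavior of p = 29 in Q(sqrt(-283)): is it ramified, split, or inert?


K = Q(sqrt(-283)). Since d mod 4 = 1, disc(K) = -283.
Check p | disc: -283 mod 29 = 7.
p does not divide disc. Compute Legendre symbol (d/p):
7^((29-1)/2) mod 29 = 1
(d/p) = 1, so p splits: (p) = P*P' with e=1, f=1, g=2.
Therefore p is split.

split


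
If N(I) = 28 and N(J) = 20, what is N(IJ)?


N(IJ) = N(I) * N(J)
= 28 * 20
= 560

560


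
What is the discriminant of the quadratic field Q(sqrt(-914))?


For K = Q(sqrt(d)) with d squarefree: disc(K) = d if d = 1 mod 4, and disc(K) = 4d if d = 2 or 3 mod 4.
Here d = -914, and d mod 4 = 2.
d = 2 mod 4, not 1 (O_K = Z[sqrt(d)]), so disc(K) = 4d = 4 * (-914) = -3656

-3656


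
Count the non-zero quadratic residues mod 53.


For prime p, the number of non-zero quadratic residues is (p-1)/2.
= (53-1)/2
= 26

26


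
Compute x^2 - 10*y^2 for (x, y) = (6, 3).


x^2 - d*y^2
= 6^2 - 10*3^2
= 36 - 90
= -54

-54


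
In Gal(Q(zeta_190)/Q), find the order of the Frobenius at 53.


The Frobenius at p in Gal(Q(zeta_n)/Q) = (Z/nZ)* is the class of p, so its order is ord_190(53), the smallest k >= 1 with 53^k = 1 mod 190.
n = 190 = 2 * 5 * 19, phi(190) = 72; the order divides phi(n).
Divisors of 72: 1, 2, 3, 4, 6, 8, 9, 12, 18, 24, 36, 72
Repeated squaring mod 190: 53^1 = 53, 53^2 = 149, 53^4 = 161, 53^8 = 81, 53^16 = 101, 53^32 = 131, 53^64 = 61
Test divisors in increasing order:
  k=1: 53^1 = 53 mod 190
  k=2: 53^2 = 149 mod 190
  k=3: 53^3 = 149 * 53 = 107 mod 190
  k=4: 53^4 = 161 mod 190
  k=6: 53^6 = 161 * 149 = 49 mod 190
  k=8: 53^8 = 81 mod 190
  k=9: 53^9 = 81 * 53 = 113 mod 190
  k=12: 53^12 = 81 * 161 = 121 mod 190
  k=18: 53^18 = 101 * 149 = 39 mod 190
  k=24: 53^24 = 101 * 81 = 11 mod 190
  k=36: 53^36 = 131 * 161 = 1 mod 190  <- first divisor giving 1
Order = 36

36


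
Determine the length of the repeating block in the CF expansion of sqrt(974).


Run the CF algorithm for sqrt(974).
a_0 = floor(sqrt(974)) = 31; set m_0=0, q_0=1.
Recurrence: m' = q*a - m,  q' = (d - m'^2)/q,  a' = floor((a_0 + m')/q').
  step 1: m=31, q=13, a=4
  step 2: m=21, q=41, a=1
  step 3: m=20, q=14, a=3
  step 4: m=22, q=35, a=1
  step 5: m=13, q=23, a=1
  step 6: m=10, q=38, a=1
  step 7: m=28, q=5, a=11
  step 8: m=27, q=49, a=1
  step 9: m=22, q=10, a=5
  step 10: m=28, q=19, a=3
  step 11: m=29, q=7, a=8
  step 12: m=27, q=35, a=1
  step 13: m=8, q=26, a=1
  step 14: m=18, q=25, a=1
  step 15: m=7, q=37, a=1
  step 16: m=30, q=2, a=30
  step 17: m=30, q=37, a=1
  step 18: m=7, q=25, a=1
  step 19: m=18, q=26, a=1
  step 20: m=8, q=35, a=1
  step 21: m=27, q=7, a=8
  step 22: m=29, q=19, a=3
  step 23: m=28, q=10, a=5
  step 24: m=22, q=49, a=1
  step 25: m=27, q=5, a=11
  step 26: m=28, q=38, a=1
  step 27: m=10, q=23, a=1
  step 28: m=13, q=35, a=1
  step 29: m=22, q=14, a=3
  step 30: m=20, q=41, a=1
  step 31: m=21, q=13, a=4
  step 32: m=31, q=1, a=62
a_32 = 2*a_0 = 62, so the period closes here.
sqrt(974) = [31; 4, 1, 3, 1, 1, 1, 11, 1, 5, 3, 8, 1, 1, 1, 1, 30, 1, 1, 1, 1, 8, 3, 5, 1, 11, 1, 1, 1, 3, 1, 4, 62]
Period length = 32

32


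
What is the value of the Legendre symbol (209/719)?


p = 719 is prime, so compute (209/719) with the reciprocity algorithm (Jacobi-symbol steps: pull out 2s via (2/n), flip via reciprocity, reduce):
  reciprocity: (209/719) -> +(719/209)
  reduce: (92/209)
  pull out 2: (2/209) = +1  (since 209 mod 8 = 1)
  pull out 2: (2/209) = +1  (since 209 mod 8 = 1)
  reciprocity: (23/209) -> +(209/23)
  reduce: (2/23)
  pull out 2: (2/23) = +1  (since 23 mod 8 = 7)
  (1/23) = 1
Product of signs = 1
(209/719) = 1

1
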